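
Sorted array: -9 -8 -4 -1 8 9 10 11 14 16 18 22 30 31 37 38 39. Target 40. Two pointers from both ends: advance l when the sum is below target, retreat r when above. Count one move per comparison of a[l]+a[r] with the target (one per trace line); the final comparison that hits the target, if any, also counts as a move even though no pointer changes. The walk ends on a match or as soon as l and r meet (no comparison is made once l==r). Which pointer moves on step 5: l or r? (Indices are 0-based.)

r

l=0 r=16: -9+39=30 <40, l++
l=1 r=16: -8+39=31 <40, l++
l=2 r=16: -4+39=35 <40, l++
l=3 r=16: -1+39=38 <40, l++
l=4 r=16: 8+39=47 >40, r--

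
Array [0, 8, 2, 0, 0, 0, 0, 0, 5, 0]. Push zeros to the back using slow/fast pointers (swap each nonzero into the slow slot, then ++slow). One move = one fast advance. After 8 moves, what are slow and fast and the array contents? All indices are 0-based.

slow=2, fast=8, a=[8, 2, 0, 0, 0, 0, 0, 0, 5, 0]

slow=0 fast=0: a[fast]=0, fast++
slow=0 fast=1: a[fast]=8≠0 swap→a[0]=8, slow++,fast++
slow=1 fast=2: a[fast]=2≠0 swap→a[1]=2, slow++,fast++
slow=2 fast=3: a[fast]=0, fast++
slow=2 fast=4: a[fast]=0, fast++
slow=2 fast=5: a[fast]=0, fast++
slow=2 fast=6: a[fast]=0, fast++
slow=2 fast=7: a[fast]=0, fast++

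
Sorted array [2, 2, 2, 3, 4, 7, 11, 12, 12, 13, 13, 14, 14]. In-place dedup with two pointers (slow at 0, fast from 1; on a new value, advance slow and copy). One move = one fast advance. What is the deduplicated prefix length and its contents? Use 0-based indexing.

length 8; prefix = [2, 3, 4, 7, 11, 12, 13, 14]

(s=0,f=1) a[fast]=2=a[slow] dup → fast++
(s=0,f=2) a[fast]=2=a[slow] dup → fast++
(s=0,f=3) a[fast]=3≠a[slow]=2 write a[1]=3 → slow++,fast++
(s=1,f=4) a[fast]=4≠a[slow]=3 write a[2]=4 → slow++,fast++
(s=2,f=5) a[fast]=7≠a[slow]=4 write a[3]=7 → slow++,fast++
(s=3,f=6) a[fast]=11≠a[slow]=7 write a[4]=11 → slow++,fast++
(s=4,f=7) a[fast]=12≠a[slow]=11 write a[5]=12 → slow++,fast++
(s=5,f=8) a[fast]=12=a[slow] dup → fast++
(s=5,f=9) a[fast]=13≠a[slow]=12 write a[6]=13 → slow++,fast++
(s=6,f=10) a[fast]=13=a[slow] dup → fast++
(s=6,f=11) a[fast]=14≠a[slow]=13 write a[7]=14 → slow++,fast++
(s=7,f=12) a[fast]=14=a[slow] dup → fast++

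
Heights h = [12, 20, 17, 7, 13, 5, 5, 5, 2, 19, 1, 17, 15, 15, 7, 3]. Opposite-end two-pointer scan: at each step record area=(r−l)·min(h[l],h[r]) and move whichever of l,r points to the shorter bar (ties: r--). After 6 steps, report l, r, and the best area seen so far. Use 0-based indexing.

[0,15] min(12,3)*15=45 best=45 * → r--
[0,14] min(12,7)*14=98 best=98 * → r--
[0,13] min(12,15)*13=156 best=156 * → l++
[1,13] min(20,15)*12=180 best=180 * → r--
[1,12] min(20,15)*11=165 best=180 → r--
[1,11] min(20,17)*10=170 best=180 → r--

l=1, r=10, best area=180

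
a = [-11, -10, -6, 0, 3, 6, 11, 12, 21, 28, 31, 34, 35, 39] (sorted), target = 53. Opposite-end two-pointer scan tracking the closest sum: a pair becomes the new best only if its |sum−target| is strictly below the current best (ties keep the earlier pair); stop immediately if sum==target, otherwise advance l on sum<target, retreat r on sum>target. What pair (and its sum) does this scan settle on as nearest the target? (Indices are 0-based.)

pair (21, 31) with sum 52 (|Δ|=1)

l=0 r=13: -11+39=28 d=25 *, l++
l=1 r=13: -10+39=29 d=24 *, l++
l=2 r=13: -6+39=33 d=20 *, l++
l=3 r=13: 0+39=39 d=14 *, l++
l=4 r=13: 3+39=42 d=11 *, l++
l=5 r=13: 6+39=45 d=8 *, l++
l=6 r=13: 11+39=50 d=3 *, l++
l=7 r=13: 12+39=51 d=2 *, l++
l=8 r=13: 21+39=60 d=7, r--
l=8 r=12: 21+35=56 d=3, r--
l=8 r=11: 21+34=55 d=2, r--
l=8 r=10: 21+31=52 d=1 *, l++
l=9 r=10: 28+31=59 d=6, r--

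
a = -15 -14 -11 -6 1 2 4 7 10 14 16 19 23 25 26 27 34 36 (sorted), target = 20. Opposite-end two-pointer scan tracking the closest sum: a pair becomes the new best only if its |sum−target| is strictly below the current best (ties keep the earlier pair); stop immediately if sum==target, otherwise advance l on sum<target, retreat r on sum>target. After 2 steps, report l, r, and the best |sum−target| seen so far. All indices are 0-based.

[0,17] -15+36=21 d=1 * → r--
[0,16] -15+34=19 d=1 → l++

l=1, r=16, best |Δ|=1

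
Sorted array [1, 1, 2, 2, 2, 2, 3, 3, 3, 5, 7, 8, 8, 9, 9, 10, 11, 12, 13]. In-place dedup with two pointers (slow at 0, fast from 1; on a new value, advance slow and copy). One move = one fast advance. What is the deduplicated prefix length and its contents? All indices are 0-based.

length 11; prefix = [1, 2, 3, 5, 7, 8, 9, 10, 11, 12, 13]

slow=0 fast=1: a[fast]=1=a[slow] dup, fast++
slow=0 fast=2: a[fast]=2≠a[slow]=1 write a[1]=2, slow++,fast++
slow=1 fast=3: a[fast]=2=a[slow] dup, fast++
slow=1 fast=4: a[fast]=2=a[slow] dup, fast++
slow=1 fast=5: a[fast]=2=a[slow] dup, fast++
slow=1 fast=6: a[fast]=3≠a[slow]=2 write a[2]=3, slow++,fast++
slow=2 fast=7: a[fast]=3=a[slow] dup, fast++
slow=2 fast=8: a[fast]=3=a[slow] dup, fast++
slow=2 fast=9: a[fast]=5≠a[slow]=3 write a[3]=5, slow++,fast++
slow=3 fast=10: a[fast]=7≠a[slow]=5 write a[4]=7, slow++,fast++
slow=4 fast=11: a[fast]=8≠a[slow]=7 write a[5]=8, slow++,fast++
slow=5 fast=12: a[fast]=8=a[slow] dup, fast++
slow=5 fast=13: a[fast]=9≠a[slow]=8 write a[6]=9, slow++,fast++
slow=6 fast=14: a[fast]=9=a[slow] dup, fast++
slow=6 fast=15: a[fast]=10≠a[slow]=9 write a[7]=10, slow++,fast++
slow=7 fast=16: a[fast]=11≠a[slow]=10 write a[8]=11, slow++,fast++
slow=8 fast=17: a[fast]=12≠a[slow]=11 write a[9]=12, slow++,fast++
slow=9 fast=18: a[fast]=13≠a[slow]=12 write a[10]=13, slow++,fast++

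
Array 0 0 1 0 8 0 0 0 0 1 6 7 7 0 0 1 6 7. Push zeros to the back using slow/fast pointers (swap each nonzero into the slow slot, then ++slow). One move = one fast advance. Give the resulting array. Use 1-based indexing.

slow=1 fast=1: a[fast]=0, fast++
slow=1 fast=2: a[fast]=0, fast++
slow=1 fast=3: a[fast]=1≠0 swap→a[1]=1, slow++,fast++
slow=2 fast=4: a[fast]=0, fast++
slow=2 fast=5: a[fast]=8≠0 swap→a[2]=8, slow++,fast++
slow=3 fast=6: a[fast]=0, fast++
slow=3 fast=7: a[fast]=0, fast++
slow=3 fast=8: a[fast]=0, fast++
slow=3 fast=9: a[fast]=0, fast++
slow=3 fast=10: a[fast]=1≠0 swap→a[3]=1, slow++,fast++
slow=4 fast=11: a[fast]=6≠0 swap→a[4]=6, slow++,fast++
slow=5 fast=12: a[fast]=7≠0 swap→a[5]=7, slow++,fast++
slow=6 fast=13: a[fast]=7≠0 swap→a[6]=7, slow++,fast++
slow=7 fast=14: a[fast]=0, fast++
slow=7 fast=15: a[fast]=0, fast++
slow=7 fast=16: a[fast]=1≠0 swap→a[7]=1, slow++,fast++
slow=8 fast=17: a[fast]=6≠0 swap→a[8]=6, slow++,fast++
slow=9 fast=18: a[fast]=7≠0 swap→a[9]=7, slow++,fast++

[1, 8, 1, 6, 7, 7, 1, 6, 7, 0, 0, 0, 0, 0, 0, 0, 0, 0]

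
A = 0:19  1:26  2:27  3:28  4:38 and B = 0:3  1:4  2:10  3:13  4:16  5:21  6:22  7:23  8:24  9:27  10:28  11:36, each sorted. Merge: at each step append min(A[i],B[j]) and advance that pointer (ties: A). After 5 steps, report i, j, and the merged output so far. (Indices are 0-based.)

i=0, j=5, merged so far=[3, 4, 10, 13, 16]

[i=0,j=0] A[i]=19>B[j]=3 take 3 → j++
[i=0,j=1] A[i]=19>B[j]=4 take 4 → j++
[i=0,j=2] A[i]=19>B[j]=10 take 10 → j++
[i=0,j=3] A[i]=19>B[j]=13 take 13 → j++
[i=0,j=4] A[i]=19>B[j]=16 take 16 → j++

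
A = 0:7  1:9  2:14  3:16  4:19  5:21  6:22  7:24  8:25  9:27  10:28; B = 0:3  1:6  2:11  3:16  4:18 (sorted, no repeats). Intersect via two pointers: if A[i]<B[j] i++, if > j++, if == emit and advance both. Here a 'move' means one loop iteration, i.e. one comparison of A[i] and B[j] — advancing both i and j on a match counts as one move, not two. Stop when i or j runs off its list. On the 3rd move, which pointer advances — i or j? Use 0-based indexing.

i

[i=0,j=0] 7>3 → j++
[i=0,j=1] 7>6 → j++
[i=0,j=2] 7<11 → i++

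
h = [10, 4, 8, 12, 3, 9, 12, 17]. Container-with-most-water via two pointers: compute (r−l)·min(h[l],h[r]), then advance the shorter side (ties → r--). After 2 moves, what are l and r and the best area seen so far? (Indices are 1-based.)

l=3, r=8, best area=70

l=1 r=8: min(10,17)*7=70 best=70 *, l++
l=2 r=8: min(4,17)*6=24 best=70, l++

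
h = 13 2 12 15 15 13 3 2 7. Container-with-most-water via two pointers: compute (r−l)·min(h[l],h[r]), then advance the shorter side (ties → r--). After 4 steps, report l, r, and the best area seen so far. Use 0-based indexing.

l=0, r=4, best area=65

l=0 r=8: min(13,7)*8=56 best=56 *, r--
l=0 r=7: min(13,2)*7=14 best=56, r--
l=0 r=6: min(13,3)*6=18 best=56, r--
l=0 r=5: min(13,13)*5=65 best=65 *, r--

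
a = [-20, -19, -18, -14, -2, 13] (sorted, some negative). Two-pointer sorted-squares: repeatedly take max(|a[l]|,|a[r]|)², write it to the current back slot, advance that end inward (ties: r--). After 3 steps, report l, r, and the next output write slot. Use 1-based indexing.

l=4, r=6, next write slot=3

l=1 r=6: |-20|>|13| out[6]=400, l++
l=2 r=6: |-19|>|13| out[5]=361, l++
l=3 r=6: |-18|>|13| out[4]=324, l++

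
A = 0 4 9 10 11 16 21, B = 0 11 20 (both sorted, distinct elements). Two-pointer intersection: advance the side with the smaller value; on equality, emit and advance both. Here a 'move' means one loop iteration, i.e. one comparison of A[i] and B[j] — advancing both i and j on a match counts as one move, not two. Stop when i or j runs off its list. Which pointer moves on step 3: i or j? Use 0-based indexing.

i

i=0 j=0: 0==0 emit, i++,j++
i=1 j=1: 4<11, i++
i=2 j=1: 9<11, i++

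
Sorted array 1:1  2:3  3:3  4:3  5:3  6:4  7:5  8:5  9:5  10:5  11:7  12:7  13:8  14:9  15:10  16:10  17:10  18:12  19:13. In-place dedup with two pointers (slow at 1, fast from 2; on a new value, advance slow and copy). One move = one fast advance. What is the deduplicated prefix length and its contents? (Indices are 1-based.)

length 10; prefix = [1, 3, 4, 5, 7, 8, 9, 10, 12, 13]

(s=1,f=2) a[fast]=3≠a[slow]=1 write a[2]=3 → slow++,fast++
(s=2,f=3) a[fast]=3=a[slow] dup → fast++
(s=2,f=4) a[fast]=3=a[slow] dup → fast++
(s=2,f=5) a[fast]=3=a[slow] dup → fast++
(s=2,f=6) a[fast]=4≠a[slow]=3 write a[3]=4 → slow++,fast++
(s=3,f=7) a[fast]=5≠a[slow]=4 write a[4]=5 → slow++,fast++
(s=4,f=8) a[fast]=5=a[slow] dup → fast++
(s=4,f=9) a[fast]=5=a[slow] dup → fast++
(s=4,f=10) a[fast]=5=a[slow] dup → fast++
(s=4,f=11) a[fast]=7≠a[slow]=5 write a[5]=7 → slow++,fast++
(s=5,f=12) a[fast]=7=a[slow] dup → fast++
(s=5,f=13) a[fast]=8≠a[slow]=7 write a[6]=8 → slow++,fast++
(s=6,f=14) a[fast]=9≠a[slow]=8 write a[7]=9 → slow++,fast++
(s=7,f=15) a[fast]=10≠a[slow]=9 write a[8]=10 → slow++,fast++
(s=8,f=16) a[fast]=10=a[slow] dup → fast++
(s=8,f=17) a[fast]=10=a[slow] dup → fast++
(s=8,f=18) a[fast]=12≠a[slow]=10 write a[9]=12 → slow++,fast++
(s=9,f=19) a[fast]=13≠a[slow]=12 write a[10]=13 → slow++,fast++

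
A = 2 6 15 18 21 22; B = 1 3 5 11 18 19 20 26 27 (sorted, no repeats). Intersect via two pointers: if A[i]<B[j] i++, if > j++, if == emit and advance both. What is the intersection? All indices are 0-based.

i=0 j=0: 2>1, j++
i=0 j=1: 2<3, i++
i=1 j=1: 6>3, j++
i=1 j=2: 6>5, j++
i=1 j=3: 6<11, i++
i=2 j=3: 15>11, j++
i=2 j=4: 15<18, i++
i=3 j=4: 18==18 emit, i++,j++
i=4 j=5: 21>19, j++
i=4 j=6: 21>20, j++
i=4 j=7: 21<26, i++
i=5 j=7: 22<26, i++

intersection = [18]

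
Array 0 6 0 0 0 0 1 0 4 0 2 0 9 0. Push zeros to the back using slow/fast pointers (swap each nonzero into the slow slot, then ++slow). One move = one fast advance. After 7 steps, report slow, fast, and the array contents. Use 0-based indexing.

slow=2, fast=7, a=[6, 1, 0, 0, 0, 0, 0, 0, 4, 0, 2, 0, 9, 0]

slow=0 fast=0: a[fast]=0, fast++
slow=0 fast=1: a[fast]=6≠0 swap→a[0]=6, slow++,fast++
slow=1 fast=2: a[fast]=0, fast++
slow=1 fast=3: a[fast]=0, fast++
slow=1 fast=4: a[fast]=0, fast++
slow=1 fast=5: a[fast]=0, fast++
slow=1 fast=6: a[fast]=1≠0 swap→a[1]=1, slow++,fast++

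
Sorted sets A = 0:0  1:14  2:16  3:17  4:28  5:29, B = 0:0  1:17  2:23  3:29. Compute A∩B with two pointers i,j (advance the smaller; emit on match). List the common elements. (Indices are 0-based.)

intersection = [0, 17, 29]

[i=0,j=0] 0==0 emit → i++,j++
[i=1,j=1] 14<17 → i++
[i=2,j=1] 16<17 → i++
[i=3,j=1] 17==17 emit → i++,j++
[i=4,j=2] 28>23 → j++
[i=4,j=3] 28<29 → i++
[i=5,j=3] 29==29 emit → i++,j++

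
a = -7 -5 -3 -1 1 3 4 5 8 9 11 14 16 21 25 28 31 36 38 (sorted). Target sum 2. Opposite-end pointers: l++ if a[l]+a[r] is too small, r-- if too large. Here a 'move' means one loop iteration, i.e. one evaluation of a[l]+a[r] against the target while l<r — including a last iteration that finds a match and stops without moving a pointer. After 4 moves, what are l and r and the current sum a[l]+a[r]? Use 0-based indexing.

l=0, r=14, sum=18

l=0 r=18: -7+38=31 >2, r--
l=0 r=17: -7+36=29 >2, r--
l=0 r=16: -7+31=24 >2, r--
l=0 r=15: -7+28=21 >2, r--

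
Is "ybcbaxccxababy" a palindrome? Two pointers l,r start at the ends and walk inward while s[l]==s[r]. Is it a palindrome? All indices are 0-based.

not a palindrome (mismatch at 2,11)

l=0 r=13: 'y'=='y', l++,r--
l=1 r=12: 'b'=='b', l++,r--
l=2 r=11: 'c'!='a', stop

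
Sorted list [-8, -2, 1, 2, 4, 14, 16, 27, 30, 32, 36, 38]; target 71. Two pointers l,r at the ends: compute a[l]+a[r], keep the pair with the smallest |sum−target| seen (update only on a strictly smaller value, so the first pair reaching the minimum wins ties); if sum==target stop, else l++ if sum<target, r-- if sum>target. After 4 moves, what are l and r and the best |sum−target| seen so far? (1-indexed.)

[1,12] -8+38=30 d=41 * → l++
[2,12] -2+38=36 d=35 * → l++
[3,12] 1+38=39 d=32 * → l++
[4,12] 2+38=40 d=31 * → l++

l=5, r=12, best |Δ|=31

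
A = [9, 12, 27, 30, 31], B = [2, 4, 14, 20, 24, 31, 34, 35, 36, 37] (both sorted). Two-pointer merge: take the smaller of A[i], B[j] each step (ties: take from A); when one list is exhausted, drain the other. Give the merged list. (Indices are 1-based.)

[2, 4, 9, 12, 14, 20, 24, 27, 30, 31, 31, 34, 35, 36, 37]

i=1 j=1: A[i]=9>B[j]=2 take 2, j++
i=1 j=2: A[i]=9>B[j]=4 take 4, j++
i=1 j=3: A[i]=9<=B[j]=14 take 9, i++
i=2 j=3: A[i]=12<=B[j]=14 take 12, i++
i=3 j=3: A[i]=27>B[j]=14 take 14, j++
i=3 j=4: A[i]=27>B[j]=20 take 20, j++
i=3 j=5: A[i]=27>B[j]=24 take 24, j++
i=3 j=6: A[i]=27<=B[j]=31 take 27, i++
i=4 j=6: A[i]=30<=B[j]=31 take 30, i++
i=5 j=6: A[i]=31<=B[j]=31 take 31, i++
i=6 j=6: A done, take B[j]=31, j++
i=6 j=7: A done, take B[j]=34, j++
i=6 j=8: A done, take B[j]=35, j++
i=6 j=9: A done, take B[j]=36, j++
i=6 j=10: A done, take B[j]=37, j++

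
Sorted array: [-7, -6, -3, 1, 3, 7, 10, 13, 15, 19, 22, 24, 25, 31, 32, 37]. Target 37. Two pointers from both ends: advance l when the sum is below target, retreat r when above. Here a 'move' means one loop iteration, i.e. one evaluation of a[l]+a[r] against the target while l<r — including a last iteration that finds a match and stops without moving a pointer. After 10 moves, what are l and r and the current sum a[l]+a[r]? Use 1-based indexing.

l=8, r=13, sum=38

l=1 r=16: -7+37=30 <37, l++
l=2 r=16: -6+37=31 <37, l++
l=3 r=16: -3+37=34 <37, l++
l=4 r=16: 1+37=38 >37, r--
l=4 r=15: 1+32=33 <37, l++
l=5 r=15: 3+32=35 <37, l++
l=6 r=15: 7+32=39 >37, r--
l=6 r=14: 7+31=38 >37, r--
l=6 r=13: 7+25=32 <37, l++
l=7 r=13: 10+25=35 <37, l++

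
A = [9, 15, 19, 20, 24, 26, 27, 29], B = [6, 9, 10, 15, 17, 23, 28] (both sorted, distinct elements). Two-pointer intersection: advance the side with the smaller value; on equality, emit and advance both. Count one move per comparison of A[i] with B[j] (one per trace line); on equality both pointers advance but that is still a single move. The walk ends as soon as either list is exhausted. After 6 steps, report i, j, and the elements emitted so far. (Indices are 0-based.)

[i=0,j=0] 9>6 → j++
[i=0,j=1] 9==9 emit → i++,j++
[i=1,j=2] 15>10 → j++
[i=1,j=3] 15==15 emit → i++,j++
[i=2,j=4] 19>17 → j++
[i=2,j=5] 19<23 → i++

i=3, j=5, emitted=[9, 15]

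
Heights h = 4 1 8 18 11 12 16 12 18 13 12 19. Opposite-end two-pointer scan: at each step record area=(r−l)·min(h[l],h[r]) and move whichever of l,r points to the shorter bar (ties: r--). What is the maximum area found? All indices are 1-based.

max area = 144

[1,12] min(4,19)*11=44 best=44 * → l++
[2,12] min(1,19)*10=10 best=44 → l++
[3,12] min(8,19)*9=72 best=72 * → l++
[4,12] min(18,19)*8=144 best=144 * → l++
[5,12] min(11,19)*7=77 best=144 → l++
[6,12] min(12,19)*6=72 best=144 → l++
[7,12] min(16,19)*5=80 best=144 → l++
[8,12] min(12,19)*4=48 best=144 → l++
[9,12] min(18,19)*3=54 best=144 → l++
[10,12] min(13,19)*2=26 best=144 → l++
[11,12] min(12,19)*1=12 best=144 → l++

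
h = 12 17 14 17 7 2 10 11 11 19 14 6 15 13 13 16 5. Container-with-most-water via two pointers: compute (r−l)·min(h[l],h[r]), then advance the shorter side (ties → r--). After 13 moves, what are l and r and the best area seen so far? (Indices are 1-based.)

l=1 r=17: min(12,5)*16=80 best=80 *, r--
l=1 r=16: min(12,16)*15=180 best=180 *, l++
l=2 r=16: min(17,16)*14=224 best=224 *, r--
l=2 r=15: min(17,13)*13=169 best=224, r--
l=2 r=14: min(17,13)*12=156 best=224, r--
l=2 r=13: min(17,15)*11=165 best=224, r--
l=2 r=12: min(17,6)*10=60 best=224, r--
l=2 r=11: min(17,14)*9=126 best=224, r--
l=2 r=10: min(17,19)*8=136 best=224, l++
l=3 r=10: min(14,19)*7=98 best=224, l++
l=4 r=10: min(17,19)*6=102 best=224, l++
l=5 r=10: min(7,19)*5=35 best=224, l++
l=6 r=10: min(2,19)*4=8 best=224, l++

l=7, r=10, best area=224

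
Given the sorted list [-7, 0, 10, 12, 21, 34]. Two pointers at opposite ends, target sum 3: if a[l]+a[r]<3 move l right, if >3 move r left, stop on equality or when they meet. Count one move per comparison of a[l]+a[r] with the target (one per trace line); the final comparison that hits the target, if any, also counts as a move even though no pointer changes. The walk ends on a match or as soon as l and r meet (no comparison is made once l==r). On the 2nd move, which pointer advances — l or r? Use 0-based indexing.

[0,5] -7+34=27 >3 → r--
[0,4] -7+21=14 >3 → r--

r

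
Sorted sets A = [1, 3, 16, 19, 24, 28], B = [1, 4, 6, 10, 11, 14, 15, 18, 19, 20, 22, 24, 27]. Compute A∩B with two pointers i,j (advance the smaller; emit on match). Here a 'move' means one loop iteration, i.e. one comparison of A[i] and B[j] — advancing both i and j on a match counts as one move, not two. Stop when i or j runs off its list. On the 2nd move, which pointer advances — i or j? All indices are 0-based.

i=0 j=0: 1==1 emit, i++,j++
i=1 j=1: 3<4, i++

i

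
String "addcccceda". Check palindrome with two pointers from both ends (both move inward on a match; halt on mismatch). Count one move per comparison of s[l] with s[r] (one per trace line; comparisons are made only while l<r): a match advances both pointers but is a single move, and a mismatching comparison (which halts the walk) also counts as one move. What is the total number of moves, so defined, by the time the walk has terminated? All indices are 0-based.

[0,9] 'a'=='a' → l++,r--
[1,8] 'd'=='d' → l++,r--
[2,7] 'd'!='e' → stop

3 moves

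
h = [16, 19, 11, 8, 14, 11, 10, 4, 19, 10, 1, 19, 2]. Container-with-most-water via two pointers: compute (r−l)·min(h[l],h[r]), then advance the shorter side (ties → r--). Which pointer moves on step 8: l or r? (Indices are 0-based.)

r

l=0 r=12: min(16,2)*12=24 best=24 *, r--
l=0 r=11: min(16,19)*11=176 best=176 *, l++
l=1 r=11: min(19,19)*10=190 best=190 *, r--
l=1 r=10: min(19,1)*9=9 best=190, r--
l=1 r=9: min(19,10)*8=80 best=190, r--
l=1 r=8: min(19,19)*7=133 best=190, r--
l=1 r=7: min(19,4)*6=24 best=190, r--
l=1 r=6: min(19,10)*5=50 best=190, r--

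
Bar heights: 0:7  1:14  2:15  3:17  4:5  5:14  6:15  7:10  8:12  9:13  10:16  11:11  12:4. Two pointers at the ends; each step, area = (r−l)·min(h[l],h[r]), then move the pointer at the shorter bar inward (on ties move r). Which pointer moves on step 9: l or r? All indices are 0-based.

r

l=0 r=12: min(7,4)*12=48 best=48 *, r--
l=0 r=11: min(7,11)*11=77 best=77 *, l++
l=1 r=11: min(14,11)*10=110 best=110 *, r--
l=1 r=10: min(14,16)*9=126 best=126 *, l++
l=2 r=10: min(15,16)*8=120 best=126, l++
l=3 r=10: min(17,16)*7=112 best=126, r--
l=3 r=9: min(17,13)*6=78 best=126, r--
l=3 r=8: min(17,12)*5=60 best=126, r--
l=3 r=7: min(17,10)*4=40 best=126, r--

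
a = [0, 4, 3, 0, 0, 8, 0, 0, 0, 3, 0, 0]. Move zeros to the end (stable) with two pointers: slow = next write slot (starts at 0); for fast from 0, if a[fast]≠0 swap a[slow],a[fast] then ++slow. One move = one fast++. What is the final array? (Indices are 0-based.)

slow=0 fast=0: a[fast]=0, fast++
slow=0 fast=1: a[fast]=4≠0 swap→a[0]=4, slow++,fast++
slow=1 fast=2: a[fast]=3≠0 swap→a[1]=3, slow++,fast++
slow=2 fast=3: a[fast]=0, fast++
slow=2 fast=4: a[fast]=0, fast++
slow=2 fast=5: a[fast]=8≠0 swap→a[2]=8, slow++,fast++
slow=3 fast=6: a[fast]=0, fast++
slow=3 fast=7: a[fast]=0, fast++
slow=3 fast=8: a[fast]=0, fast++
slow=3 fast=9: a[fast]=3≠0 swap→a[3]=3, slow++,fast++
slow=4 fast=10: a[fast]=0, fast++
slow=4 fast=11: a[fast]=0, fast++

[4, 3, 8, 3, 0, 0, 0, 0, 0, 0, 0, 0]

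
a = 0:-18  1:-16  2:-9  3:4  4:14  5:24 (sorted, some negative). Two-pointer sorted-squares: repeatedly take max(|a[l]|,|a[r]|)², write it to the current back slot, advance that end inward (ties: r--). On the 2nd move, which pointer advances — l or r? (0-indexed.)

l=0 r=5: |-18|<=|24| out[5]=576, r--
l=0 r=4: |-18|>|14| out[4]=324, l++

l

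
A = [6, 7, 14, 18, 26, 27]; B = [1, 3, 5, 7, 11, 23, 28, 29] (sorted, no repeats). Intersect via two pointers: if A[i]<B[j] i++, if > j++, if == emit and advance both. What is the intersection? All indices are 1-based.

intersection = [7]

[i=1,j=1] 6>1 → j++
[i=1,j=2] 6>3 → j++
[i=1,j=3] 6>5 → j++
[i=1,j=4] 6<7 → i++
[i=2,j=4] 7==7 emit → i++,j++
[i=3,j=5] 14>11 → j++
[i=3,j=6] 14<23 → i++
[i=4,j=6] 18<23 → i++
[i=5,j=6] 26>23 → j++
[i=5,j=7] 26<28 → i++
[i=6,j=7] 27<28 → i++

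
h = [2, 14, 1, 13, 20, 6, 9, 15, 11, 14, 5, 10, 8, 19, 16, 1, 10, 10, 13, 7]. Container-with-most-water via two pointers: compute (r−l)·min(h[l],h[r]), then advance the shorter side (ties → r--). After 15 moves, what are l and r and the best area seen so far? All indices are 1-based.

l=1 r=20: min(2,7)*19=38 best=38 *, l++
l=2 r=20: min(14,7)*18=126 best=126 *, r--
l=2 r=19: min(14,13)*17=221 best=221 *, r--
l=2 r=18: min(14,10)*16=160 best=221, r--
l=2 r=17: min(14,10)*15=150 best=221, r--
l=2 r=16: min(14,1)*14=14 best=221, r--
l=2 r=15: min(14,16)*13=182 best=221, l++
l=3 r=15: min(1,16)*12=12 best=221, l++
l=4 r=15: min(13,16)*11=143 best=221, l++
l=5 r=15: min(20,16)*10=160 best=221, r--
l=5 r=14: min(20,19)*9=171 best=221, r--
l=5 r=13: min(20,8)*8=64 best=221, r--
l=5 r=12: min(20,10)*7=70 best=221, r--
l=5 r=11: min(20,5)*6=30 best=221, r--
l=5 r=10: min(20,14)*5=70 best=221, r--

l=5, r=9, best area=221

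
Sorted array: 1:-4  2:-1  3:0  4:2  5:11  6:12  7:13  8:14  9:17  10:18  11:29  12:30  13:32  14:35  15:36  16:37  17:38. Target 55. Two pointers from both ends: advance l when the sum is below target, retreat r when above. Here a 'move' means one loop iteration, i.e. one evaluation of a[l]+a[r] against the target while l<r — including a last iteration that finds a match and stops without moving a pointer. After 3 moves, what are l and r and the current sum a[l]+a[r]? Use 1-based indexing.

l=4, r=17, sum=40

[1,17] -4+38=34 <55 → l++
[2,17] -1+38=37 <55 → l++
[3,17] 0+38=38 <55 → l++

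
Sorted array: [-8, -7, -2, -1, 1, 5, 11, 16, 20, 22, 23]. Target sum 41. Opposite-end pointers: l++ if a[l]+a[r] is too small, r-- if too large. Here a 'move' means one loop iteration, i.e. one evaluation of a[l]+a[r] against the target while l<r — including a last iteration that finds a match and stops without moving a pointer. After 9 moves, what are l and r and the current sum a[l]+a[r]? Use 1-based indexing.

[1,11] -8+23=15 <41 → l++
[2,11] -7+23=16 <41 → l++
[3,11] -2+23=21 <41 → l++
[4,11] -1+23=22 <41 → l++
[5,11] 1+23=24 <41 → l++
[6,11] 5+23=28 <41 → l++
[7,11] 11+23=34 <41 → l++
[8,11] 16+23=39 <41 → l++
[9,11] 20+23=43 >41 → r--

l=9, r=10, sum=42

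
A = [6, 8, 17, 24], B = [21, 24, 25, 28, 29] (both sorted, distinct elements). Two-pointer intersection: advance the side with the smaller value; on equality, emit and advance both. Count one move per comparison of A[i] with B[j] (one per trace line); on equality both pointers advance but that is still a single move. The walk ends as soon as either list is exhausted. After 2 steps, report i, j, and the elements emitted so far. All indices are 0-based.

[i=0,j=0] 6<21 → i++
[i=1,j=0] 8<21 → i++

i=2, j=0, emitted=[]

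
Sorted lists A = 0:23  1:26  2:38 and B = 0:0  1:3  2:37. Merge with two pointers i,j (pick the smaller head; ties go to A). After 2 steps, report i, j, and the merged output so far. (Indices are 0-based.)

i=0, j=2, merged so far=[0, 3]

i=0 j=0: A[i]=23>B[j]=0 take 0, j++
i=0 j=1: A[i]=23>B[j]=3 take 3, j++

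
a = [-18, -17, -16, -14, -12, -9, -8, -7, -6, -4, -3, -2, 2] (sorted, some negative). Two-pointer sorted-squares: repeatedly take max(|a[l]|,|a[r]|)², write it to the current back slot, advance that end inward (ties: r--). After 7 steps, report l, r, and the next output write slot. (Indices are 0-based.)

l=7, r=12, next write slot=5

l=0 r=12: |-18|>|2| out[12]=324, l++
l=1 r=12: |-17|>|2| out[11]=289, l++
l=2 r=12: |-16|>|2| out[10]=256, l++
l=3 r=12: |-14|>|2| out[9]=196, l++
l=4 r=12: |-12|>|2| out[8]=144, l++
l=5 r=12: |-9|>|2| out[7]=81, l++
l=6 r=12: |-8|>|2| out[6]=64, l++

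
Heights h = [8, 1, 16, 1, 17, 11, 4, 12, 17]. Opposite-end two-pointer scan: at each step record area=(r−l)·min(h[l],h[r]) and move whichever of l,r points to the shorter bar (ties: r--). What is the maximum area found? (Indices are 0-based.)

max area = 96

[0,8] min(8,17)*8=64 best=64 * → l++
[1,8] min(1,17)*7=7 best=64 → l++
[2,8] min(16,17)*6=96 best=96 * → l++
[3,8] min(1,17)*5=5 best=96 → l++
[4,8] min(17,17)*4=68 best=96 → r--
[4,7] min(17,12)*3=36 best=96 → r--
[4,6] min(17,4)*2=8 best=96 → r--
[4,5] min(17,11)*1=11 best=96 → r--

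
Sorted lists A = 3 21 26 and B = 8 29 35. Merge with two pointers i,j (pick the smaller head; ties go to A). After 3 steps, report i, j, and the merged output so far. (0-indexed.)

i=0 j=0: A[i]=3<=B[j]=8 take 3, i++
i=1 j=0: A[i]=21>B[j]=8 take 8, j++
i=1 j=1: A[i]=21<=B[j]=29 take 21, i++

i=2, j=1, merged so far=[3, 8, 21]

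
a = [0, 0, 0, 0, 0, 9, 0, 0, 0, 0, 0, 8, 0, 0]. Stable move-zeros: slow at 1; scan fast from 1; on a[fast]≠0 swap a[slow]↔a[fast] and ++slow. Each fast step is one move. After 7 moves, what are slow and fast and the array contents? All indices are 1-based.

slow=1 fast=1: a[fast]=0, fast++
slow=1 fast=2: a[fast]=0, fast++
slow=1 fast=3: a[fast]=0, fast++
slow=1 fast=4: a[fast]=0, fast++
slow=1 fast=5: a[fast]=0, fast++
slow=1 fast=6: a[fast]=9≠0 swap→a[1]=9, slow++,fast++
slow=2 fast=7: a[fast]=0, fast++

slow=2, fast=8, a=[9, 0, 0, 0, 0, 0, 0, 0, 0, 0, 0, 8, 0, 0]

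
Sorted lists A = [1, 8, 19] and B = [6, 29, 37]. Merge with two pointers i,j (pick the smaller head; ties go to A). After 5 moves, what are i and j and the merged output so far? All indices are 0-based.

[i=0,j=0] A[i]=1<=B[j]=6 take 1 → i++
[i=1,j=0] A[i]=8>B[j]=6 take 6 → j++
[i=1,j=1] A[i]=8<=B[j]=29 take 8 → i++
[i=2,j=1] A[i]=19<=B[j]=29 take 19 → i++
[i=3,j=1] A done, take B[j]=29 → j++

i=3, j=2, merged so far=[1, 6, 8, 19, 29]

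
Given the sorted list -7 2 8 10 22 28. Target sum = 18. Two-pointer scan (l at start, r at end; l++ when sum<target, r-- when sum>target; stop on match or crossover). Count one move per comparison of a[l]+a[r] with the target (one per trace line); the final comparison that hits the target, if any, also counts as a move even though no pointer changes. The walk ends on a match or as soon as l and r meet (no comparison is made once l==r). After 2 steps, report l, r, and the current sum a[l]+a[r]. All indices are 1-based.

l=2, r=5, sum=24

l=1 r=6: -7+28=21 >18, r--
l=1 r=5: -7+22=15 <18, l++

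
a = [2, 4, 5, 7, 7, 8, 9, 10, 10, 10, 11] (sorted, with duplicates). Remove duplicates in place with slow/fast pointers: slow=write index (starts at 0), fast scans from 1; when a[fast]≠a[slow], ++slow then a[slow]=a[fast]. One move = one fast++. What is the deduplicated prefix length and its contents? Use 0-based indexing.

length 8; prefix = [2, 4, 5, 7, 8, 9, 10, 11]

(s=0,f=1) a[fast]=4≠a[slow]=2 write a[1]=4 → slow++,fast++
(s=1,f=2) a[fast]=5≠a[slow]=4 write a[2]=5 → slow++,fast++
(s=2,f=3) a[fast]=7≠a[slow]=5 write a[3]=7 → slow++,fast++
(s=3,f=4) a[fast]=7=a[slow] dup → fast++
(s=3,f=5) a[fast]=8≠a[slow]=7 write a[4]=8 → slow++,fast++
(s=4,f=6) a[fast]=9≠a[slow]=8 write a[5]=9 → slow++,fast++
(s=5,f=7) a[fast]=10≠a[slow]=9 write a[6]=10 → slow++,fast++
(s=6,f=8) a[fast]=10=a[slow] dup → fast++
(s=6,f=9) a[fast]=10=a[slow] dup → fast++
(s=6,f=10) a[fast]=11≠a[slow]=10 write a[7]=11 → slow++,fast++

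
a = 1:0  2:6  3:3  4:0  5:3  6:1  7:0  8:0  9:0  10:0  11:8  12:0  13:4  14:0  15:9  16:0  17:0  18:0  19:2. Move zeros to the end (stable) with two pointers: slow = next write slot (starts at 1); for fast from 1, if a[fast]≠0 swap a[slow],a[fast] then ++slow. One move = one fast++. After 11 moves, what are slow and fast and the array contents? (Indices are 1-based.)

slow=1 fast=1: a[fast]=0, fast++
slow=1 fast=2: a[fast]=6≠0 swap→a[1]=6, slow++,fast++
slow=2 fast=3: a[fast]=3≠0 swap→a[2]=3, slow++,fast++
slow=3 fast=4: a[fast]=0, fast++
slow=3 fast=5: a[fast]=3≠0 swap→a[3]=3, slow++,fast++
slow=4 fast=6: a[fast]=1≠0 swap→a[4]=1, slow++,fast++
slow=5 fast=7: a[fast]=0, fast++
slow=5 fast=8: a[fast]=0, fast++
slow=5 fast=9: a[fast]=0, fast++
slow=5 fast=10: a[fast]=0, fast++
slow=5 fast=11: a[fast]=8≠0 swap→a[5]=8, slow++,fast++

slow=6, fast=12, a=[6, 3, 3, 1, 8, 0, 0, 0, 0, 0, 0, 0, 4, 0, 9, 0, 0, 0, 2]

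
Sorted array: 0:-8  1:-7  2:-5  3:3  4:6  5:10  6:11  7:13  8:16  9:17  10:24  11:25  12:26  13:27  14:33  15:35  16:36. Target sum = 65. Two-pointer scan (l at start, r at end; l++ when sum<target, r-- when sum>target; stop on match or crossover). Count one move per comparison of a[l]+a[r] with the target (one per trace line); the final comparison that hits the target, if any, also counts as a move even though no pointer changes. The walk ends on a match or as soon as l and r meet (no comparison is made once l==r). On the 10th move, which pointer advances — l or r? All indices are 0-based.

l=0 r=16: -8+36=28 <65, l++
l=1 r=16: -7+36=29 <65, l++
l=2 r=16: -5+36=31 <65, l++
l=3 r=16: 3+36=39 <65, l++
l=4 r=16: 6+36=42 <65, l++
l=5 r=16: 10+36=46 <65, l++
l=6 r=16: 11+36=47 <65, l++
l=7 r=16: 13+36=49 <65, l++
l=8 r=16: 16+36=52 <65, l++
l=9 r=16: 17+36=53 <65, l++

l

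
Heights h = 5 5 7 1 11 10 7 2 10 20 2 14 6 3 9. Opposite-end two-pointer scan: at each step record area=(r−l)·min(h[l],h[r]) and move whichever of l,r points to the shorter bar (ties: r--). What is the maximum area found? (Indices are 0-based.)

l=0 r=14: min(5,9)*14=70 best=70 *, l++
l=1 r=14: min(5,9)*13=65 best=70, l++
l=2 r=14: min(7,9)*12=84 best=84 *, l++
l=3 r=14: min(1,9)*11=11 best=84, l++
l=4 r=14: min(11,9)*10=90 best=90 *, r--
l=4 r=13: min(11,3)*9=27 best=90, r--
l=4 r=12: min(11,6)*8=48 best=90, r--
l=4 r=11: min(11,14)*7=77 best=90, l++
l=5 r=11: min(10,14)*6=60 best=90, l++
l=6 r=11: min(7,14)*5=35 best=90, l++
l=7 r=11: min(2,14)*4=8 best=90, l++
l=8 r=11: min(10,14)*3=30 best=90, l++
l=9 r=11: min(20,14)*2=28 best=90, r--
l=9 r=10: min(20,2)*1=2 best=90, r--

max area = 90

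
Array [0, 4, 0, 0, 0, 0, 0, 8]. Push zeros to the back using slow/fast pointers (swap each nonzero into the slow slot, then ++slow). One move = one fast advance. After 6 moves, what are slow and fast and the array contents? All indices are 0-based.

slow=1, fast=6, a=[4, 0, 0, 0, 0, 0, 0, 8]

slow=0 fast=0: a[fast]=0, fast++
slow=0 fast=1: a[fast]=4≠0 swap→a[0]=4, slow++,fast++
slow=1 fast=2: a[fast]=0, fast++
slow=1 fast=3: a[fast]=0, fast++
slow=1 fast=4: a[fast]=0, fast++
slow=1 fast=5: a[fast]=0, fast++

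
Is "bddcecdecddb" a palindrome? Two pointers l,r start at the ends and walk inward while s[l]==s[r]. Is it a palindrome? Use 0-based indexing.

[0,11] 'b'=='b' → l++,r--
[1,10] 'd'=='d' → l++,r--
[2,9] 'd'=='d' → l++,r--
[3,8] 'c'=='c' → l++,r--
[4,7] 'e'=='e' → l++,r--
[5,6] 'c'!='d' → stop

not a palindrome (mismatch at 5,6)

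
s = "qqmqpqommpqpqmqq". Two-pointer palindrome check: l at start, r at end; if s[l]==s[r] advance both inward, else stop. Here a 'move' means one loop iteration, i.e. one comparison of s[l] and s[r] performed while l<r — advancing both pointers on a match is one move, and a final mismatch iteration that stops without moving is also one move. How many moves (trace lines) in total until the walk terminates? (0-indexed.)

l=0 r=15: 'q'=='q', l++,r--
l=1 r=14: 'q'=='q', l++,r--
l=2 r=13: 'm'=='m', l++,r--
l=3 r=12: 'q'=='q', l++,r--
l=4 r=11: 'p'=='p', l++,r--
l=5 r=10: 'q'=='q', l++,r--
l=6 r=9: 'o'!='p', stop

7 moves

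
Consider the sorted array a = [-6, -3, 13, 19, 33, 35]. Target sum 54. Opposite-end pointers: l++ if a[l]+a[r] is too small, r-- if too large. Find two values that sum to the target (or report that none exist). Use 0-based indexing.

l=0 r=5: -6+35=29 <54, l++
l=1 r=5: -3+35=32 <54, l++
l=2 r=5: 13+35=48 <54, l++
l=3 r=5: 19+35=54, found

(19, 35)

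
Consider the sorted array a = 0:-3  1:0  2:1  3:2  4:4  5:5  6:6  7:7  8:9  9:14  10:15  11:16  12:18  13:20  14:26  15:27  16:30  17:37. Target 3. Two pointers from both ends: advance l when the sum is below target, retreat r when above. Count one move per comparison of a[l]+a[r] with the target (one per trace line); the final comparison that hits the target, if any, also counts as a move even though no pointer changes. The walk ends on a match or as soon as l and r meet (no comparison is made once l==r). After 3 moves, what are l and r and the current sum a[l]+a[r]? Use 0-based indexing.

l=0, r=14, sum=23

[0,17] -3+37=34 >3 → r--
[0,16] -3+30=27 >3 → r--
[0,15] -3+27=24 >3 → r--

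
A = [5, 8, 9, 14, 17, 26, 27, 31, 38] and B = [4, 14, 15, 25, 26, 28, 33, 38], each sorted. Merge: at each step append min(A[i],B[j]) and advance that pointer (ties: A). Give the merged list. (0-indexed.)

[4, 5, 8, 9, 14, 14, 15, 17, 25, 26, 26, 27, 28, 31, 33, 38, 38]

i=0 j=0: A[i]=5>B[j]=4 take 4, j++
i=0 j=1: A[i]=5<=B[j]=14 take 5, i++
i=1 j=1: A[i]=8<=B[j]=14 take 8, i++
i=2 j=1: A[i]=9<=B[j]=14 take 9, i++
i=3 j=1: A[i]=14<=B[j]=14 take 14, i++
i=4 j=1: A[i]=17>B[j]=14 take 14, j++
i=4 j=2: A[i]=17>B[j]=15 take 15, j++
i=4 j=3: A[i]=17<=B[j]=25 take 17, i++
i=5 j=3: A[i]=26>B[j]=25 take 25, j++
i=5 j=4: A[i]=26<=B[j]=26 take 26, i++
i=6 j=4: A[i]=27>B[j]=26 take 26, j++
i=6 j=5: A[i]=27<=B[j]=28 take 27, i++
i=7 j=5: A[i]=31>B[j]=28 take 28, j++
i=7 j=6: A[i]=31<=B[j]=33 take 31, i++
i=8 j=6: A[i]=38>B[j]=33 take 33, j++
i=8 j=7: A[i]=38<=B[j]=38 take 38, i++
i=9 j=7: A done, take B[j]=38, j++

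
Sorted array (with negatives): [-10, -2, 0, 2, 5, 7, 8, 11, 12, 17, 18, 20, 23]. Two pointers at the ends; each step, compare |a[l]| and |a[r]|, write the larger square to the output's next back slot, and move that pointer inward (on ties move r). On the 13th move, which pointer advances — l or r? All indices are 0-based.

[0,12] |-10|<=|23| out[12]=529 → r--
[0,11] |-10|<=|20| out[11]=400 → r--
[0,10] |-10|<=|18| out[10]=324 → r--
[0,9] |-10|<=|17| out[9]=289 → r--
[0,8] |-10|<=|12| out[8]=144 → r--
[0,7] |-10|<=|11| out[7]=121 → r--
[0,6] |-10|>|8| out[6]=100 → l++
[1,6] |-2|<=|8| out[5]=64 → r--
[1,5] |-2|<=|7| out[4]=49 → r--
[1,4] |-2|<=|5| out[3]=25 → r--
[1,3] |-2|<=|2| out[2]=4 → r--
[1,2] |-2|>|0| out[1]=4 → l++
[2,2] |0|<=|0| out[0]=0 → r--

r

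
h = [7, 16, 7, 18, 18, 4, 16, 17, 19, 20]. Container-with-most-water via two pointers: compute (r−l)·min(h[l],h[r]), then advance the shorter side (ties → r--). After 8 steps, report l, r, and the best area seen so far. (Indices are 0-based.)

l=8, r=9, best area=128

[0,9] min(7,20)*9=63 best=63 * → l++
[1,9] min(16,20)*8=128 best=128 * → l++
[2,9] min(7,20)*7=49 best=128 → l++
[3,9] min(18,20)*6=108 best=128 → l++
[4,9] min(18,20)*5=90 best=128 → l++
[5,9] min(4,20)*4=16 best=128 → l++
[6,9] min(16,20)*3=48 best=128 → l++
[7,9] min(17,20)*2=34 best=128 → l++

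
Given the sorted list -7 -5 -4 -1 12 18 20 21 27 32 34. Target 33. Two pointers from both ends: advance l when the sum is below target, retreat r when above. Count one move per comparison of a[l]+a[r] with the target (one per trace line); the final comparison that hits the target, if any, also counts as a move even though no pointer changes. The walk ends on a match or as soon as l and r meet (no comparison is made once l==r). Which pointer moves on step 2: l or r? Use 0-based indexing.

l

l=0 r=10: -7+34=27 <33, l++
l=1 r=10: -5+34=29 <33, l++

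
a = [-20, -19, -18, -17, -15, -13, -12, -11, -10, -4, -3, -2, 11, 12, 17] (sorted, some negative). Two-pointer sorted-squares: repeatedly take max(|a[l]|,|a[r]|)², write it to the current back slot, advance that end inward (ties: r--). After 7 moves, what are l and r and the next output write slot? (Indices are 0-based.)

l=0 r=14: |-20|>|17| out[14]=400, l++
l=1 r=14: |-19|>|17| out[13]=361, l++
l=2 r=14: |-18|>|17| out[12]=324, l++
l=3 r=14: |-17|<=|17| out[11]=289, r--
l=3 r=13: |-17|>|12| out[10]=289, l++
l=4 r=13: |-15|>|12| out[9]=225, l++
l=5 r=13: |-13|>|12| out[8]=169, l++

l=6, r=13, next write slot=7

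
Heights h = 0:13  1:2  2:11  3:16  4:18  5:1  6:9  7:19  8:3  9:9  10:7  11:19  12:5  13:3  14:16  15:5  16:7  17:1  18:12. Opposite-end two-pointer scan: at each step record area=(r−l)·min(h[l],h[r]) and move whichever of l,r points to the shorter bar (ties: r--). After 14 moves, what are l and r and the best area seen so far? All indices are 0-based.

l=0 r=18: min(13,12)*18=216 best=216 *, r--
l=0 r=17: min(13,1)*17=17 best=216, r--
l=0 r=16: min(13,7)*16=112 best=216, r--
l=0 r=15: min(13,5)*15=75 best=216, r--
l=0 r=14: min(13,16)*14=182 best=216, l++
l=1 r=14: min(2,16)*13=26 best=216, l++
l=2 r=14: min(11,16)*12=132 best=216, l++
l=3 r=14: min(16,16)*11=176 best=216, r--
l=3 r=13: min(16,3)*10=30 best=216, r--
l=3 r=12: min(16,5)*9=45 best=216, r--
l=3 r=11: min(16,19)*8=128 best=216, l++
l=4 r=11: min(18,19)*7=126 best=216, l++
l=5 r=11: min(1,19)*6=6 best=216, l++
l=6 r=11: min(9,19)*5=45 best=216, l++

l=7, r=11, best area=216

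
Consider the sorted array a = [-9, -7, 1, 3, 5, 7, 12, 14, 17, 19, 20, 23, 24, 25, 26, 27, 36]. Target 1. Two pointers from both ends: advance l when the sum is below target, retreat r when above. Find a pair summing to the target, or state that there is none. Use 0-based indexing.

l=0 r=16: -9+36=27 >1, r--
l=0 r=15: -9+27=18 >1, r--
l=0 r=14: -9+26=17 >1, r--
l=0 r=13: -9+25=16 >1, r--
l=0 r=12: -9+24=15 >1, r--
l=0 r=11: -9+23=14 >1, r--
l=0 r=10: -9+20=11 >1, r--
l=0 r=9: -9+19=10 >1, r--
l=0 r=8: -9+17=8 >1, r--
l=0 r=7: -9+14=5 >1, r--
l=0 r=6: -9+12=3 >1, r--
l=0 r=5: -9+7=-2 <1, l++
l=1 r=5: -7+7=0 <1, l++
l=2 r=5: 1+7=8 >1, r--
l=2 r=4: 1+5=6 >1, r--
l=2 r=3: 1+3=4 >1, r--

no pair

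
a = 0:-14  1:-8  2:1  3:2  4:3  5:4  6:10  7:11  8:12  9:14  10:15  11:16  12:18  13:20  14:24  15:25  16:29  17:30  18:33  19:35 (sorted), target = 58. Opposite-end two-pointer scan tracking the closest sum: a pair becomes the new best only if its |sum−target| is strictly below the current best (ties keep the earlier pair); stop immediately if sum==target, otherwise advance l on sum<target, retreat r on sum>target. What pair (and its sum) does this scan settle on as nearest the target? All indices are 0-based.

[0,19] -14+35=21 d=37 * → l++
[1,19] -8+35=27 d=31 * → l++
[2,19] 1+35=36 d=22 * → l++
[3,19] 2+35=37 d=21 * → l++
[4,19] 3+35=38 d=20 * → l++
[5,19] 4+35=39 d=19 * → l++
[6,19] 10+35=45 d=13 * → l++
[7,19] 11+35=46 d=12 * → l++
[8,19] 12+35=47 d=11 * → l++
[9,19] 14+35=49 d=9 * → l++
[10,19] 15+35=50 d=8 * → l++
[11,19] 16+35=51 d=7 * → l++
[12,19] 18+35=53 d=5 * → l++
[13,19] 20+35=55 d=3 * → l++
[14,19] 24+35=59 d=1 * → r--
[14,18] 24+33=57 d=1 → l++
[15,18] 25+33=58 d=0 * → stop

pair (25, 33) with sum 58 (|Δ|=0)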